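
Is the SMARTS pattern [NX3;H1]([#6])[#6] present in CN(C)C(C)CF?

The pattern [NX3;H1]([#6])[#6] describes a trivalent nitrogen with one H, bonded to two carbons — a secondary amine.
The closest candidate here is a dimethylamino group (-N(CH3)2), but the nitrogen has H0, not H1. No other fragment satisfies the full query, so there is no match.

No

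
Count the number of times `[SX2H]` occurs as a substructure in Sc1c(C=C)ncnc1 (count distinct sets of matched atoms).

1

[SX2H] is the SMARTS for a thiol: an aliphatic sulfur with two connections, one being H.
Exactly one fragment in the molecule meets all constraints, giving 1 match.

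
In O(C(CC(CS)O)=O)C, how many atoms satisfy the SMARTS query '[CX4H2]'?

2

The query [CX4H2] means: sp3 carbon (X4) with exactly two hydrogens.
Check the 9 heavy atoms by environment: 2× C (H2, X4) → match; 1× C (H1, X4) → no; 1× C (H0, X3) → no; 1× O (H0, X1) → no; 1× O (H0, X2) → no; 1× C (H3, X4) → no; 1× O (H1, X2) → no; 1× S (H1, X2) → no.
That gives 2 matching atoms.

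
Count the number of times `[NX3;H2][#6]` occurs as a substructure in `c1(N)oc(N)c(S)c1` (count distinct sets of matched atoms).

[NX3;H2][#6] is the SMARTS for a primary amine: a trivalent nitrogen with two H attached to carbon.
The molecule carries 2 separate instances of a primary amino group (-NH2) meeting every constraint; each maps to a distinct set of atoms, giving 2 matches.

2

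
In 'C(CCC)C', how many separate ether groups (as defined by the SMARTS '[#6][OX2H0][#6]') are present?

0

[#6][OX2H0][#6] is the SMARTS for an ether: an aliphatic oxygen bridging two carbons with no H on the oxygen.
No fragment in the molecule satisfies every constraint, giving 0 matches.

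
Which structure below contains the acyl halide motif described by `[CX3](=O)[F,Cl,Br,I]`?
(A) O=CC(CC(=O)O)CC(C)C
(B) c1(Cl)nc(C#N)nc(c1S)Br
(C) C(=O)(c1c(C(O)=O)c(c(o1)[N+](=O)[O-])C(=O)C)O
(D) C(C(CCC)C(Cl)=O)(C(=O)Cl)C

[CX3](=O)[F,Cl,Br,I] describes a carbonyl carbon bonded to a halogen (an acyl halide).
(A) has a carboxylic acid group (-C(=O)OH) but the carbonyl is bonded to -OH, not to a halogen.
(B) has a chloro substituent but the Cl is not on a carbonyl carbon.
(C) has a carboxylic acid group (-C(=O)OH) but the carbonyl is bonded to -OH, not to a halogen.
(D) contains an acyl chloride (-C(=O)Cl), which satisfies every atom and bond constraint.
So the answer is (D).

D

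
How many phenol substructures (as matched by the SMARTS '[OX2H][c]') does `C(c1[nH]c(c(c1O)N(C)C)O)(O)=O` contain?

[OX2H][c] is the SMARTS for a phenol: a hydroxyl oxygen attached to an aromatic carbon.
The molecule carries 2 separate instances of a hydroxyl group (-OH) meeting every constraint; each maps to a distinct set of atoms, giving 2 matches.

2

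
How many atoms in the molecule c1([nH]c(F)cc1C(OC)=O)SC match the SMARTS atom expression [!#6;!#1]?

5

The query [!#6;!#1] means: not carbon and not hydrogen — any heteroatom.
Check the 12 heavy atoms by environment: 1× n (aromatic) → match; 4× c (aromatic) → no; 3× C → no; 2× O → match; 1× S → match; 1× F → match.
Summing the matching environments: 1 + 2 + 1 + 1 = 5 matching atoms.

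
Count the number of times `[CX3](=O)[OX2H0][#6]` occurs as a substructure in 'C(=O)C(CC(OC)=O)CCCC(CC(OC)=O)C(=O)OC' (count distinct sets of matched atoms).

3

[CX3](=O)[OX2H0][#6] is the SMARTS for an ester: a carbonyl carbon bonded to an oxygen that is itself bonded to carbon (no H on that O).
The molecule carries 3 separate instances of a methyl-ester group (-C(=O)OCH3) meeting every constraint; each maps to a distinct set of atoms, giving 3 matches.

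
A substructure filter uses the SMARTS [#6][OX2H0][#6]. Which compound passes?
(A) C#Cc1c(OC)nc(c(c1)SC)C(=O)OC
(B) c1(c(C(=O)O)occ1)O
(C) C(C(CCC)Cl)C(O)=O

A

[#6][OX2H0][#6] describes an aliphatic oxygen bridging two carbons with no H on the oxygen (an ether).
(A) contains a methoxy ether (-OCH3), which satisfies every atom and bond constraint.
(B) has a carboxylic acid group (-C(=O)OH) but the -OH oxygen has H1; the =O is OX1, not OX2.
(C) has a carboxylic acid group (-C(=O)OH) but the -OH oxygen has H1; the =O is OX1, not OX2.
So the answer is (A).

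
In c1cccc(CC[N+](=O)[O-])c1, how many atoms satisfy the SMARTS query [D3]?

2

The query [D3] means: atom with exactly three heavy-atom neighbours.
Check the 11 heavy atoms by environment: 2× C (D2) → no; 1× N (charge +1, D3) → match; 1× O (charge -1, D1) → no; 1× O (D1) → no; 1× c (aromatic, D3) → match; 5× c (aromatic, D2) → no.
Summing the matching environments: 1 + 1 = 2 matching atoms.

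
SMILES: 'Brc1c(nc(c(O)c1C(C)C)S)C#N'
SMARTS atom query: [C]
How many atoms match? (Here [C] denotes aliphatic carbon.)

The query [C] means: uppercase C matches aliphatic (non-aromatic) carbon only.
Check the 14 heavy atoms by environment: 1× n (aromatic) → no; 5× c (aromatic) → no; 4× C → match; 1× S → no; 1× N → no; 1× O → no; 1× Br → no.
That gives 4 matching atoms.

4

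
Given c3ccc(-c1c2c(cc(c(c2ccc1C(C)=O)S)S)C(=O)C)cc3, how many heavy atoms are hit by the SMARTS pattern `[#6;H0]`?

10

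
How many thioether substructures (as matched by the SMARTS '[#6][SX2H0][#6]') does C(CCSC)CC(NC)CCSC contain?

[#6][SX2H0][#6] is the SMARTS for a thioether: an aliphatic sulfur bridging two carbons with no H on the sulfur.
The molecule carries 2 separate instances of a methylthio ether (-SCH3) meeting every constraint; each maps to a distinct set of atoms, giving 2 matches.

2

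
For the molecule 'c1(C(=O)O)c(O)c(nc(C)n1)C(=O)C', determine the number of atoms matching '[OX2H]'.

The query [OX2H] means: aliphatic oxygen with two connections, one of which is H — an -OH oxygen.
Check the 14 heavy atoms by environment: 2× n (aromatic, H0, X2) → no; 4× c (aromatic, H0, X3) → no; 2× C (H0, X3) → no; 2× O (H0, X1) → no; 2× O (H1, X2) → match; 2× C (H3, X4) → no.
That gives 2 matching atoms.

2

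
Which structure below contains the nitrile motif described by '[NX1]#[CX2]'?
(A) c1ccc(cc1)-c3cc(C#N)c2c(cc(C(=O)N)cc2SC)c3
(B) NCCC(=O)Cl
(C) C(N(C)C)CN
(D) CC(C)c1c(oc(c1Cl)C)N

[NX1]#[CX2] describes a nitrogen triple-bonded to a two-connected carbon (a nitrile).
(A) contains a nitrile (-C#N), which satisfies every atom and bond constraint.
(B) has a primary amino group (-NH2) but the nitrogen is NX3 (three connections), not NX1 triple-bonded.
(C) has a primary amino group (-NH2) but the nitrogen is NX3 (three connections), not NX1 triple-bonded.
(D) has a primary amino group (-NH2) but the nitrogen is NX3 (three connections), not NX1 triple-bonded.
So the answer is (A).

A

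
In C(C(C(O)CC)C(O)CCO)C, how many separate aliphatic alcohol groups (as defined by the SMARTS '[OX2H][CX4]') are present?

[OX2H][CX4] is the SMARTS for an aliphatic alcohol: a hydroxyl oxygen bound to an sp3 (X4) carbon.
The molecule carries 3 separate instances of a hydroxyl group (-OH) meeting every constraint; each maps to a distinct set of atoms, giving 3 matches.

3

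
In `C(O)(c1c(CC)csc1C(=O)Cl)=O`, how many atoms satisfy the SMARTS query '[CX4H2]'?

1

The query [CX4H2] means: sp3 carbon (X4) with exactly two hydrogens.
Check the 13 heavy atoms by environment: 1× s (aromatic, H0, X2) → no; 1× c (aromatic, H1, X3) → no; 3× c (aromatic, H0, X3) → no; 1× C (H2, X4) → match; 1× C (H3, X4) → no; 2× C (H0, X3) → no; 2× O (H0, X1) → no; 1× O (H1, X2) → no; 1× Cl (H0, X1) → no.
That gives 1 matching atom.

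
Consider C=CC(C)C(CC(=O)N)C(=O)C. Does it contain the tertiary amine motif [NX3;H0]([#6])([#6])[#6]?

The pattern [NX3;H0]([#6])([#6])[#6] describes a trivalent nitrogen with no H, bonded to three carbons — a tertiary amine.
The closest candidate here is a primary amide (-C(=O)NH2), but the amide nitrogen has H2 and only one carbon neighbour. No other fragment satisfies the full query, so there is no match.

No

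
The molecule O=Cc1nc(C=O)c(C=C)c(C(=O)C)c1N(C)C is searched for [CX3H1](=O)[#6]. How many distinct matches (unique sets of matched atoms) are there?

[CX3H1](=O)[#6] is the SMARTS for an aldehyde: an sp2 carbon with one H, double-bonded to O and single-bonded to carbon.
The molecule carries 2 separate instances of an aldehyde (-CHO) meeting every constraint; each maps to a distinct set of atoms, giving 2 matches.

2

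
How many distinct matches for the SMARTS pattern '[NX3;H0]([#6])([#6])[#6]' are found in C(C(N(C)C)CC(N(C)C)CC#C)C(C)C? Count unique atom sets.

[NX3;H0]([#6])([#6])[#6] is the SMARTS for a tertiary amine: a trivalent nitrogen with no H, bonded to three carbons.
The molecule carries 2 separate instances of a dimethylamino group (-N(CH3)2) meeting every constraint; each maps to a distinct set of atoms, giving 2 matches.

2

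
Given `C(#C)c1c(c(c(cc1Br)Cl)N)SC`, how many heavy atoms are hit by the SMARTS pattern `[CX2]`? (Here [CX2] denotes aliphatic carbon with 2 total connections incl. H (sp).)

Check the 13 heavy atoms by environment: 6× c (aromatic, X3) → no; 1× N (X3) → no; 1× Cl (X1) → no; 1× Br (X1) → no; 1× S (X2) → no; 1× C (X4) → no; 2× C (X2) → match.
That gives 2 matching atoms.

2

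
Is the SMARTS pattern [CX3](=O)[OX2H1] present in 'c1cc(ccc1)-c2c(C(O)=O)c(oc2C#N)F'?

Yes

The pattern [CX3](=O)[OX2H1] describes an sp2 carbon double-bonded to O and single-bonded to an -OH oxygen — a carboxylic acid.
The molecule carries a carboxylic acid group (-C(=O)OH), whose atoms satisfy every constraint of the query, so the pattern matches.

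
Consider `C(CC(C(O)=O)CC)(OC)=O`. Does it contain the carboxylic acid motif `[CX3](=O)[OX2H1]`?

Yes

The pattern [CX3](=O)[OX2H1] describes an sp2 carbon double-bonded to O and single-bonded to an -OH oxygen — a carboxylic acid.
The molecule carries a carboxylic acid group (-C(=O)OH), whose atoms satisfy every constraint of the query, so the pattern matches.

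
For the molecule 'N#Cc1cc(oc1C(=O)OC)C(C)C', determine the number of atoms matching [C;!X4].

Check the 14 heavy atoms by environment: 1× o (aromatic, X2) → no; 4× c (aromatic, X3) → no; 1× C (X3) → match; 1× O (X1) → no; 1× O (X2) → no; 4× C (X4) → no; 1× C (X2) → match; 1× N (X1) → no.
Summing the matching environments: 1 + 1 = 2 matching atoms.

2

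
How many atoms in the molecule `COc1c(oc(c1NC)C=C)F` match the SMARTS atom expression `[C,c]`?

8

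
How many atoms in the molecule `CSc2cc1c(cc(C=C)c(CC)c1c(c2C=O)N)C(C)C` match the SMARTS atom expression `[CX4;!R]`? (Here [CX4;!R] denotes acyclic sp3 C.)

6

The query [CX4;!R] means: aliphatic carbon with four total connections, not in a ring.
Check the 22 heavy atoms by environment: 10× c (aromatic, X3, in 6-ring) → no; 6× C (X4, acyclic) → match; 1× N (X3, acyclic) → no; 3× C (X3, acyclic) → no; 1× O (X1, acyclic) → no; 1× S (X2, acyclic) → no.
That gives 6 matching atoms.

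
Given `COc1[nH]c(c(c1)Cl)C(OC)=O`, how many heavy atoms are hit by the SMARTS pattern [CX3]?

1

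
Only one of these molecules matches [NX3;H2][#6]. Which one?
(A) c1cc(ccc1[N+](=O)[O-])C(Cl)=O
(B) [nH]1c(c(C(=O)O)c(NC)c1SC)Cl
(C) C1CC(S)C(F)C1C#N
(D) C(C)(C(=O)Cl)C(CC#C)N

D

[NX3;H2][#6] describes a trivalent nitrogen with two H attached to carbon (a primary amine).
(A) has a nitro group (-[N+](=O)[O-]) but the nitrogen is [N+] with no H, not NX3H2.
(B) has an N-methylamino group (-NHCH3) but the nitrogen bears two carbons and only one H (H1), not H2.
(C) has a nitrile (-C#N) but the nitrogen is NX1 (triple-bonded), not NX3 with two H.
(D) contains a primary amino group (-NH2), which satisfies every atom and bond constraint.
So the answer is (D).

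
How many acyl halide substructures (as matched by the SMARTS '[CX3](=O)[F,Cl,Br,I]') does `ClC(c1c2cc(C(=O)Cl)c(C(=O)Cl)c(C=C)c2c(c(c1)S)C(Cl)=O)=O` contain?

4

[CX3](=O)[F,Cl,Br,I] is the SMARTS for an acyl halide: a carbonyl carbon bonded to a halogen.
The molecule carries 4 separate instances of an acyl chloride (-C(=O)Cl) meeting every constraint; each maps to a distinct set of atoms, giving 4 matches.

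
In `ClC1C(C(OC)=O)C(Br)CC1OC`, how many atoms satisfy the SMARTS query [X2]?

2

The query [X2] means: any atom with exactly two total connections (bonds + H).
Check the 13 heavy atoms by environment: 7× C (X4) → no; 1× Cl (X1) → no; 1× Br (X1) → no; 2× O (X2) → match; 1× C (X3) → no; 1× O (X1) → no.
That gives 2 matching atoms.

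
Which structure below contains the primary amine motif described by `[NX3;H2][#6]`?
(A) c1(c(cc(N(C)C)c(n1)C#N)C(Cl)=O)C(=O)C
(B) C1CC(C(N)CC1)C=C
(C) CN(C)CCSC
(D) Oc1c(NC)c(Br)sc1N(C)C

[NX3;H2][#6] describes a trivalent nitrogen with two H attached to carbon (a primary amine).
(A) has a nitrile (-C#N) but the nitrogen is NX1 (triple-bonded), not NX3 with two H.
(B) contains a primary amino group (-NH2), which satisfies every atom and bond constraint.
(C) has a dimethylamino group (-N(CH3)2) but the nitrogen has H0, not H2.
(D) has a dimethylamino group (-N(CH3)2) but the nitrogen has H0, not H2.
So the answer is (B).

B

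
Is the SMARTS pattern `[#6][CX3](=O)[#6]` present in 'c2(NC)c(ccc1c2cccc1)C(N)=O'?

The pattern [#6][CX3](=O)[#6] describes a carbonyl carbon (no H) flanked by two carbons — a ketone.
The closest candidate here is a primary amide (-C(=O)NH2), but one neighbour of the carbonyl carbon is N, not C. No other fragment satisfies the full query, so there is no match.

No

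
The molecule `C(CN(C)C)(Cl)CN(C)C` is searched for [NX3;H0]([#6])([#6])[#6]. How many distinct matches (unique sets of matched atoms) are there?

2

[NX3;H0]([#6])([#6])[#6] is the SMARTS for a tertiary amine: a trivalent nitrogen with no H, bonded to three carbons.
The molecule carries 2 separate instances of a dimethylamino group (-N(CH3)2) meeting every constraint; each maps to a distinct set of atoms, giving 2 matches.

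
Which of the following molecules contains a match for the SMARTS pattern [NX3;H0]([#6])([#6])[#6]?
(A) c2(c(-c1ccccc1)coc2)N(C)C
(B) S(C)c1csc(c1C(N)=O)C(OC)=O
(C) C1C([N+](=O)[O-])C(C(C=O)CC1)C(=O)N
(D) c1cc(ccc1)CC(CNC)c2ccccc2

A

[NX3;H0]([#6])([#6])[#6] describes a trivalent nitrogen with no H, bonded to three carbons (a tertiary amine).
(A) contains a dimethylamino group (-N(CH3)2), which satisfies every atom and bond constraint.
(B) has a primary amide (-C(=O)NH2) but the amide nitrogen has H2 and only one carbon neighbour.
(C) has a primary amide (-C(=O)NH2) but the amide nitrogen has H2 and only one carbon neighbour.
(D) has an N-methylamino group (-NHCH3) but the nitrogen still has one H (H1), not H0.
So the answer is (A).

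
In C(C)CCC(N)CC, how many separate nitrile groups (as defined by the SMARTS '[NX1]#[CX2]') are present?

[NX1]#[CX2] is the SMARTS for a nitrile: a nitrogen triple-bonded to a two-connected carbon.
The molecule has a primary amino group (-NH2), but the nitrogen is NX3 (three connections), not NX1 triple-bonded; nothing else fits, so there are 0 matches.

0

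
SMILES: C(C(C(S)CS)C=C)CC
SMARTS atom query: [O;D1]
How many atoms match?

0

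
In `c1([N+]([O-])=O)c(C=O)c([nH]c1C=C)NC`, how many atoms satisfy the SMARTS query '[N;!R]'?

2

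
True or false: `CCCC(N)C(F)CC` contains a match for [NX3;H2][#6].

The pattern [NX3;H2][#6] describes a trivalent nitrogen with two H attached to carbon — a primary amine.
The molecule carries a primary amino group (-NH2), whose atoms satisfy every constraint of the query, so the pattern matches.

True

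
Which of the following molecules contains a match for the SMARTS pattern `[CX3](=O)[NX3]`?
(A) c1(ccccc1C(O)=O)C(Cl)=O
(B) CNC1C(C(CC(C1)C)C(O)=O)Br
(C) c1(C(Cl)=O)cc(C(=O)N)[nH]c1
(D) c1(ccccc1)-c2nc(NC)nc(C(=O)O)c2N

[CX3](=O)[NX3] describes a carbonyl carbon bonded to a trivalent nitrogen (an amide).
(A) has a carboxylic acid group (-C(=O)OH) but the carbonyl is bonded to O, not to an NX3 nitrogen.
(B) has a carboxylic acid group (-C(=O)OH) but the carbonyl is bonded to O, not to an NX3 nitrogen.
(C) contains a primary amide (-C(=O)NH2), which satisfies every atom and bond constraint.
(D) has a primary amino group (-NH2) but the -NH2 is not attached to a carbonyl carbon.
So the answer is (C).

C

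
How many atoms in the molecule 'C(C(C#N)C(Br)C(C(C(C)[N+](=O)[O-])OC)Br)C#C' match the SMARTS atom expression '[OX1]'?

2

Check the 18 heavy atoms by environment: 8× C (X4) → no; 3× C (X2) → no; 1× N (X1) → no; 1× O (X2) → no; 2× Br (X1) → no; 1× N (charge +1, X3) → no; 1× O (charge -1, X1) → match; 1× O (X1) → match.
Summing the matching environments: 1 + 1 = 2 matching atoms.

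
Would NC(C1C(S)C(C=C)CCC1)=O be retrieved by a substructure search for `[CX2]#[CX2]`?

No

The pattern [CX2]#[CX2] describes a carbon-carbon triple bond — an alkyne.
The closest candidate here is a vinyl group (-CH=CH2), but the C=C is a double bond; both carbons are CX3, not CX2. No other fragment satisfies the full query, so there is no match.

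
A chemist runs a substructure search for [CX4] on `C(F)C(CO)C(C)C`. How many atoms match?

Check the 8 heavy atoms by environment: 6× C (X4) → match; 1× F (X1) → no; 1× O (X2) → no.
That gives 6 matching atoms.

6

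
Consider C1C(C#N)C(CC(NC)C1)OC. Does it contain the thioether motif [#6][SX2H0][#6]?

No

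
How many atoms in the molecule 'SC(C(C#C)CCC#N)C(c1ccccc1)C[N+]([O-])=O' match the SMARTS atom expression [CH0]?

2

The query [CH0] means: aliphatic carbon with no attached hydrogen.
Check the 20 heavy atoms by environment: 3× C (H2) → no; 4× C (H1) → no; 1× c (aromatic, H0) → no; 5× c (aromatic, H1) → no; 2× C (H0) → match; 1× N (H0) → no; 1× S (H1) → no; 1× N (charge +1, H0) → no; 1× O (charge -1, H0) → no; 1× O (H0) → no.
That gives 2 matching atoms.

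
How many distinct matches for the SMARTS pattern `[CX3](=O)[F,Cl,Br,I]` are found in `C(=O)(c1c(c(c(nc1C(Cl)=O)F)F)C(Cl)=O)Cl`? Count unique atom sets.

3

[CX3](=O)[F,Cl,Br,I] is the SMARTS for an acyl halide: a carbonyl carbon bonded to a halogen.
The molecule carries 3 separate instances of an acyl chloride (-C(=O)Cl) meeting every constraint; each maps to a distinct set of atoms, giving 3 matches.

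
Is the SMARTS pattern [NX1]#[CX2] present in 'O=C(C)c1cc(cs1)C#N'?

The pattern [NX1]#[CX2] describes a nitrogen triple-bonded to a two-connected carbon — a nitrile.
The molecule carries a nitrile (-C#N), whose atoms satisfy every constraint of the query, so the pattern matches.

Yes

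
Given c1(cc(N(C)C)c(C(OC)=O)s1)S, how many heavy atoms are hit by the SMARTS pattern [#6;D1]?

3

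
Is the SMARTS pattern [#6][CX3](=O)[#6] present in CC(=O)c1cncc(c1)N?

Yes

The pattern [#6][CX3](=O)[#6] describes a carbonyl carbon (no H) flanked by two carbons — a ketone.
The molecule carries an acetyl/ketone group (-C(=O)CH3), whose atoms satisfy every constraint of the query, so the pattern matches.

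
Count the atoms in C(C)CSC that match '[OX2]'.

0

The query [OX2] means: aliphatic oxygen with two total connections — ether, hydroxyl, or ester single-bond O.
Check the 5 heavy atoms by environment: 4× C (X4) → no; 1× S (X2) → no.
No environment satisfies the query, so 0 matching atoms.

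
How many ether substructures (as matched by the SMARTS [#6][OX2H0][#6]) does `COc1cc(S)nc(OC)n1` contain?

[#6][OX2H0][#6] is the SMARTS for an ether: an aliphatic oxygen bridging two carbons with no H on the oxygen.
The molecule carries 2 separate instances of a methoxy ether (-OCH3) meeting every constraint; each maps to a distinct set of atoms, giving 2 matches.

2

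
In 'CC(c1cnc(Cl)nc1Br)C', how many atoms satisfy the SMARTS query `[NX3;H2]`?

0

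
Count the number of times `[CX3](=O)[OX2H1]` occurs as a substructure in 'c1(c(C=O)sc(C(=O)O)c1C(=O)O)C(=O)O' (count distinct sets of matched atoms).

3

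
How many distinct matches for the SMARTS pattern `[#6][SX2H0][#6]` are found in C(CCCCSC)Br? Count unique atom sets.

[#6][SX2H0][#6] is the SMARTS for a thioether: an aliphatic sulfur bridging two carbons with no H on the sulfur.
Exactly one fragment in the molecule meets all constraints, giving 1 match.

1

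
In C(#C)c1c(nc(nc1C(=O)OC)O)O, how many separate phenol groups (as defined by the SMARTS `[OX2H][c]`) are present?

2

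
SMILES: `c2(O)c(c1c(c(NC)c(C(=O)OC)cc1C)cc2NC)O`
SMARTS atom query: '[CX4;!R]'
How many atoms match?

4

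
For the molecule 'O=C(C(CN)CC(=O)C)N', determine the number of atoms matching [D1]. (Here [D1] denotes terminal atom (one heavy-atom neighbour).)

The query [D1] means: atom with exactly one heavy-atom neighbour (degree 1).
Check the 10 heavy atoms by environment: 2× C (D2) → no; 3× C (D3) → no; 2× O (D1) → match; 2× N (D1) → match; 1× C (D1) → match.
Summing the matching environments: 2 + 2 + 1 = 5 matching atoms.

5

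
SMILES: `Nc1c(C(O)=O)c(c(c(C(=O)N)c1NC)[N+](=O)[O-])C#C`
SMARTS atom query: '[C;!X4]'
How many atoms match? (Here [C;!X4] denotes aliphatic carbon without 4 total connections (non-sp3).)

The query [C;!X4] means: aliphatic carbon that does not have four total connections.
Check the 20 heavy atoms by environment: 6× c (aromatic, X3) → no; 3× N (X3) → no; 1× C (X4) → no; 2× C (X3) → match; 3× O (X1) → no; 1× O (X2) → no; 2× C (X2) → match; 1× N (charge +1, X3) → no; 1× O (charge -1, X1) → no.
Summing the matching environments: 2 + 2 = 4 matching atoms.

4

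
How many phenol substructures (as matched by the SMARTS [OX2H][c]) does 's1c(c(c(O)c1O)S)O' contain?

3

[OX2H][c] is the SMARTS for a phenol: a hydroxyl oxygen attached to an aromatic carbon.
The molecule carries 3 separate instances of a hydroxyl group (-OH) meeting every constraint; each maps to a distinct set of atoms, giving 3 matches.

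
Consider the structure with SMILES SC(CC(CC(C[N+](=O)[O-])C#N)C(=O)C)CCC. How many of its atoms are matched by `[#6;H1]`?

3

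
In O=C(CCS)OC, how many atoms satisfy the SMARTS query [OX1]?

1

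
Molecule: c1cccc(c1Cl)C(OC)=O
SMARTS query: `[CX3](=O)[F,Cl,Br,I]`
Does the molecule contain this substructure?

No

The pattern [CX3](=O)[F,Cl,Br,I] describes a carbonyl carbon bonded to a halogen — an acyl halide.
The closest candidate here is a chloro substituent, but the Cl is not on a carbonyl carbon. No other fragment satisfies the full query, so there is no match.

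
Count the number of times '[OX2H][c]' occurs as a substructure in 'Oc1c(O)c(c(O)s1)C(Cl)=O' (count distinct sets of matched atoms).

3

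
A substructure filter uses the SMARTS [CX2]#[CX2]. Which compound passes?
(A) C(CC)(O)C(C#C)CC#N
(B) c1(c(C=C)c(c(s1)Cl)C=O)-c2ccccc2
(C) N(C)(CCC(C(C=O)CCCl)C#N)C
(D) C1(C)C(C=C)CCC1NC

A

[CX2]#[CX2] describes a carbon-carbon triple bond (an alkyne).
(A) contains an ethynyl group (-C#CH), which satisfies every atom and bond constraint.
(B) has a vinyl group (-CH=CH2) but the C=C is a double bond; both carbons are CX3, not CX2.
(C) has a nitrile (-C#N) but the triple bond is C#N, not C#C.
(D) has a vinyl group (-CH=CH2) but the C=C is a double bond; both carbons are CX3, not CX2.
So the answer is (A).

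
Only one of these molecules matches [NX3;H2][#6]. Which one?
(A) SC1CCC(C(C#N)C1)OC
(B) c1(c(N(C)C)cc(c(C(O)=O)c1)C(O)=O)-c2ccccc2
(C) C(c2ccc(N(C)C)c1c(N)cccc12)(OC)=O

C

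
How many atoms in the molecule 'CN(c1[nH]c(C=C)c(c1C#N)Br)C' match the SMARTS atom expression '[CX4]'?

The query [CX4] means: C with X4: aliphatic carbon with exactly 4 total connections (bonds + H).
Check the 13 heavy atoms by environment: 1× n (aromatic, X3) → no; 4× c (aromatic, X3) → no; 1× N (X3) → no; 2× C (X4) → match; 1× Br (X1) → no; 1× C (X2) → no; 1× N (X1) → no; 2× C (X3) → no.
That gives 2 matching atoms.

2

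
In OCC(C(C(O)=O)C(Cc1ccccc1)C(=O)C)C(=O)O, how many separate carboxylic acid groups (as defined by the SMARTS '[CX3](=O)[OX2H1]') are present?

[CX3](=O)[OX2H1] is the SMARTS for a carboxylic acid: an sp2 carbon double-bonded to O and single-bonded to an -OH oxygen.
The molecule carries 2 separate instances of a carboxylic acid group (-C(=O)OH) meeting every constraint; each maps to a distinct set of atoms, giving 2 matches.

2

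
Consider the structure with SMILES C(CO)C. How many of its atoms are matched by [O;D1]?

1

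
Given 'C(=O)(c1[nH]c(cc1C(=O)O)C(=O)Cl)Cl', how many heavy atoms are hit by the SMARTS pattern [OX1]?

Check the 14 heavy atoms by environment: 1× n (aromatic, X3) → no; 4× c (aromatic, X3) → no; 3× C (X3) → no; 3× O (X1) → match; 2× Cl (X1) → no; 1× O (X2) → no.
That gives 3 matching atoms.

3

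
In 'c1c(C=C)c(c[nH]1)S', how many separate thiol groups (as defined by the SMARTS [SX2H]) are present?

[SX2H] is the SMARTS for a thiol: an aliphatic sulfur with two connections, one being H.
Exactly one fragment in the molecule meets all constraints, giving 1 match.

1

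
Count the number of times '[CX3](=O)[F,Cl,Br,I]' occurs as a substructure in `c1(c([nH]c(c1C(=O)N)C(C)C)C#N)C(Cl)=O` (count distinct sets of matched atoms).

1

[CX3](=O)[F,Cl,Br,I] is the SMARTS for an acyl halide: a carbonyl carbon bonded to a halogen.
Exactly one fragment in the molecule meets all constraints, giving 1 match.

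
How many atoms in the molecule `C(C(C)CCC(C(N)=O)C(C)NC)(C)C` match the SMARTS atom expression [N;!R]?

The query [N;!R] means: aliphatic nitrogen not in a ring.
Check the 15 heavy atoms by environment: 12× C (acyclic) → no; 1× O (acyclic) → no; 2× N (acyclic) → match.
That gives 2 matching atoms.

2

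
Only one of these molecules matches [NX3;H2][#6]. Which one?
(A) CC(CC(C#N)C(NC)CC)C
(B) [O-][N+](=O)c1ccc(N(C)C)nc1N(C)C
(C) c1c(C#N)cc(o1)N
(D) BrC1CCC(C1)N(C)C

C

[NX3;H2][#6] describes a trivalent nitrogen with two H attached to carbon (a primary amine).
(A) has a nitrile (-C#N) but the nitrogen is NX1 (triple-bonded), not NX3 with two H.
(B) has a dimethylamino group (-N(CH3)2) but the nitrogen has H0, not H2.
(C) contains a primary amino group (-NH2), which satisfies every atom and bond constraint.
(D) has a dimethylamino group (-N(CH3)2) but the nitrogen has H0, not H2.
So the answer is (C).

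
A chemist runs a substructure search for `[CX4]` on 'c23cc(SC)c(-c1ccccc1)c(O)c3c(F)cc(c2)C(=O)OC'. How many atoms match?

2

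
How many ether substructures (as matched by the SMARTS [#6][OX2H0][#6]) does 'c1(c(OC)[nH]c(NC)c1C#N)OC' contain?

2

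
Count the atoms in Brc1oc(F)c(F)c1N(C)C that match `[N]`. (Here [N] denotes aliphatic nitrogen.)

1

The query [N] means: uppercase N matches aliphatic (non-aromatic) nitrogen only.
Check the 11 heavy atoms by environment: 1× o (aromatic) → no; 4× c (aromatic) → no; 2× F → no; 1× N → match; 2× C → no; 1× Br → no.
That gives 1 matching atom.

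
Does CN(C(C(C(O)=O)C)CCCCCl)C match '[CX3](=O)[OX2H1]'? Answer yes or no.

Yes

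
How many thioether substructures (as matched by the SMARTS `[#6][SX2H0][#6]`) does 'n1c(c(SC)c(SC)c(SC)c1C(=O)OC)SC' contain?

[#6][SX2H0][#6] is the SMARTS for a thioether: an aliphatic sulfur bridging two carbons with no H on the sulfur.
The molecule carries 4 separate instances of a methylthio ether (-SCH3) meeting every constraint; each maps to a distinct set of atoms, giving 4 matches.

4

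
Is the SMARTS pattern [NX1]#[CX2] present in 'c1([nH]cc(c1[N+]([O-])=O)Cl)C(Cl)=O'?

The pattern [NX1]#[CX2] describes a nitrogen triple-bonded to a two-connected carbon — a nitrile.
The closest candidate here is a nitro group (-[N+](=O)[O-]), but there is no C#N triple bond. No other fragment satisfies the full query, so there is no match.

No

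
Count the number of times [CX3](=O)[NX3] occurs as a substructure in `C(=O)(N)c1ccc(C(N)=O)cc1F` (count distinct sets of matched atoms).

[CX3](=O)[NX3] is the SMARTS for an amide: a carbonyl carbon bonded to a trivalent nitrogen.
The molecule carries 2 separate instances of a primary amide (-C(=O)NH2) meeting every constraint; each maps to a distinct set of atoms, giving 2 matches.

2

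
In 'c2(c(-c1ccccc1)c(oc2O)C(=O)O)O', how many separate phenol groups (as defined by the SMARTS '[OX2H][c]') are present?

2

[OX2H][c] is the SMARTS for a phenol: a hydroxyl oxygen attached to an aromatic carbon.
The molecule carries 2 separate instances of a hydroxyl group (-OH) meeting every constraint; each maps to a distinct set of atoms, giving 2 matches.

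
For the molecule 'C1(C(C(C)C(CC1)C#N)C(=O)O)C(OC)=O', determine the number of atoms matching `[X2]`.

3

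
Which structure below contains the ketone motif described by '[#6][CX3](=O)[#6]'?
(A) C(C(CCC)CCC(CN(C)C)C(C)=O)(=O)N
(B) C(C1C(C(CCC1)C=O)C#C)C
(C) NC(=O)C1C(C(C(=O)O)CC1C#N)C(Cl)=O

[#6][CX3](=O)[#6] describes a carbonyl carbon (no H) flanked by two carbons (a ketone).
(A) contains an acetyl/ketone group (-C(=O)CH3), which satisfies every atom and bond constraint.
(B) has an aldehyde (-CHO) but the carbonyl carbon has H1, so it is not flanked by two carbons.
(C) has a primary amide (-C(=O)NH2) but one neighbour of the carbonyl carbon is N, not C.
So the answer is (A).

A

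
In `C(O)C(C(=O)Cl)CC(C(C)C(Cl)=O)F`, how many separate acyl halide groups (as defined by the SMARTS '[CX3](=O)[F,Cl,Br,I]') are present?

2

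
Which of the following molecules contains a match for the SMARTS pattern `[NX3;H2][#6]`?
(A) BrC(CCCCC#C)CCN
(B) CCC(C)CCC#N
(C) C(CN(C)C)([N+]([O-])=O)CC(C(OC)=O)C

[NX3;H2][#6] describes a trivalent nitrogen with two H attached to carbon (a primary amine).
(A) contains a primary amino group (-NH2), which satisfies every atom and bond constraint.
(B) has a nitrile (-C#N) but the nitrogen is NX1 (triple-bonded), not NX3 with two H.
(C) has a dimethylamino group (-N(CH3)2) but the nitrogen has H0, not H2.
So the answer is (A).

A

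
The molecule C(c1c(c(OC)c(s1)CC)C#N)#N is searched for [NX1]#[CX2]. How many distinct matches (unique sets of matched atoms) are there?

[NX1]#[CX2] is the SMARTS for a nitrile: a nitrogen triple-bonded to a two-connected carbon.
The molecule carries 2 separate instances of a nitrile (-C#N) meeting every constraint; each maps to a distinct set of atoms, giving 2 matches.

2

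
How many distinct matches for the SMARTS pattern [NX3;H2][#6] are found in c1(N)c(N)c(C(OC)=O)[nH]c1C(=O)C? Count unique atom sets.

[NX3;H2][#6] is the SMARTS for a primary amine: a trivalent nitrogen with two H attached to carbon.
The molecule carries 2 separate instances of a primary amino group (-NH2) meeting every constraint; each maps to a distinct set of atoms, giving 2 matches.

2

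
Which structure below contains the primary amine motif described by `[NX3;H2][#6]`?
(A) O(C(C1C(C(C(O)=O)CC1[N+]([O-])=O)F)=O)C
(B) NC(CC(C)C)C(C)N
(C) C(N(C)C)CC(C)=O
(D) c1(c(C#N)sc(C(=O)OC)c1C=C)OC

B

[NX3;H2][#6] describes a trivalent nitrogen with two H attached to carbon (a primary amine).
(A) has a nitro group (-[N+](=O)[O-]) but the nitrogen is [N+] with no H, not NX3H2.
(B) contains a primary amino group (-NH2), which satisfies every atom and bond constraint.
(C) has a dimethylamino group (-N(CH3)2) but the nitrogen has H0, not H2.
(D) has a nitrile (-C#N) but the nitrogen is NX1 (triple-bonded), not NX3 with two H.
So the answer is (B).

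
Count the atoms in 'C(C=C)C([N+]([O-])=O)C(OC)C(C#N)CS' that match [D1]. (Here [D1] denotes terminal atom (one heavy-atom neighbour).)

The query [D1] means: atom with exactly one heavy-atom neighbour (degree 1).
Check the 15 heavy atoms by environment: 4× C (D2) → no; 3× C (D3) → no; 1× N (D1) → match; 1× O (D2) → no; 2× C (D1) → match; 1× S (D1) → match; 1× N (charge +1, D3) → no; 1× O (charge -1, D1) → match; 1× O (D1) → match.
Summing the matching environments: 1 + 2 + 1 + 1 + 1 = 6 matching atoms.

6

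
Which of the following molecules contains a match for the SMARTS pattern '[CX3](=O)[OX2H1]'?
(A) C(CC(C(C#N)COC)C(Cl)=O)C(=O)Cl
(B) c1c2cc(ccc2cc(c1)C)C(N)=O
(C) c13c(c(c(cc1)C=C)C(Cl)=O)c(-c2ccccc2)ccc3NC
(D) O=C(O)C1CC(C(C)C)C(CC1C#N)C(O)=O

D

[CX3](=O)[OX2H1] describes an sp2 carbon double-bonded to O and single-bonded to an -OH oxygen (a carboxylic acid).
(A) has an acyl chloride (-C(=O)Cl) but the carbonyl is bonded to Cl, not to an -OH oxygen.
(B) has a primary amide (-C(=O)NH2) but the carbonyl is bonded to N, not to an -OH oxygen.
(C) has an acyl chloride (-C(=O)Cl) but the carbonyl is bonded to Cl, not to an -OH oxygen.
(D) contains a carboxylic acid group (-C(=O)OH), which satisfies every atom and bond constraint.
So the answer is (D).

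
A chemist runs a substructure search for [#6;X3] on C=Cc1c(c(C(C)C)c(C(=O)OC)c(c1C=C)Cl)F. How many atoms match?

The query [#6;X3] means: any carbon (aromatic or not) with three total connections.
Check the 19 heavy atoms by environment: 6× c (aromatic, X3) → match; 5× C (X3) → match; 1× O (X1) → no; 1× O (X2) → no; 4× C (X4) → no; 1× F (X1) → no; 1× Cl (X1) → no.
Summing the matching environments: 6 + 5 = 11 matching atoms.

11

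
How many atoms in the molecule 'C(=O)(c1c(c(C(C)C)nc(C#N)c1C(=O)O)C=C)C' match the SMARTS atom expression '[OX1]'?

2

Check the 19 heavy atoms by environment: 1× n (aromatic, X2) → no; 5× c (aromatic, X3) → no; 4× C (X4) → no; 4× C (X3) → no; 2× O (X1) → match; 1× O (X2) → no; 1× C (X2) → no; 1× N (X1) → no.
That gives 2 matching atoms.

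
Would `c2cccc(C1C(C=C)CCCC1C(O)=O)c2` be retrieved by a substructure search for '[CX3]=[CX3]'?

Yes

The pattern [CX3]=[CX3] describes a non-aromatic C=C double bond between two sp2 carbons — an alkene.
The molecule carries a vinyl group (-CH=CH2), whose atoms satisfy every constraint of the query, so the pattern matches.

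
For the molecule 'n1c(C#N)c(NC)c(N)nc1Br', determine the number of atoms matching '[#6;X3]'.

4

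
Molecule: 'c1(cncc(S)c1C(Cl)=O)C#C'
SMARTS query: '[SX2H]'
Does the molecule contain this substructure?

Yes

The pattern [SX2H] describes an aliphatic sulfur with two connections, one being H — a thiol.
The molecule carries a thiol (-SH), whose atoms satisfy every constraint of the query, so the pattern matches.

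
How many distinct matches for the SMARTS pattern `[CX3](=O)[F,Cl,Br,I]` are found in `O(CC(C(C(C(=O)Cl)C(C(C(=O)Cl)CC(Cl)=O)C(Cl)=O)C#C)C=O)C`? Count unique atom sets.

4

[CX3](=O)[F,Cl,Br,I] is the SMARTS for an acyl halide: a carbonyl carbon bonded to a halogen.
The molecule carries 4 separate instances of an acyl chloride (-C(=O)Cl) meeting every constraint; each maps to a distinct set of atoms, giving 4 matches.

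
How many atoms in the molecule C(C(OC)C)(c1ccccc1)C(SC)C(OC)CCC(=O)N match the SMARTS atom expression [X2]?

3

Check the 22 heavy atoms by environment: 10× C (X4) → no; 6× c (aromatic, X3) → no; 2× O (X2) → match; 1× C (X3) → no; 1× O (X1) → no; 1× N (X3) → no; 1× S (X2) → match.
Summing the matching environments: 2 + 1 = 3 matching atoms.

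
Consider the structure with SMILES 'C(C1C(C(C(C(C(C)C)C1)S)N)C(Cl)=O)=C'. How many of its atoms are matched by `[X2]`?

1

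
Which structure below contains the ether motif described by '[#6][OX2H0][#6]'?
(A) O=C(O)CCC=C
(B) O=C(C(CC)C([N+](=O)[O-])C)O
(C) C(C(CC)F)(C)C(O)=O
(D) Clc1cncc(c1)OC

D

[#6][OX2H0][#6] describes an aliphatic oxygen bridging two carbons with no H on the oxygen (an ether).
(A) has a carboxylic acid group (-C(=O)OH) but the -OH oxygen has H1; the =O is OX1, not OX2.
(B) has a carboxylic acid group (-C(=O)OH) but the -OH oxygen has H1; the =O is OX1, not OX2.
(C) has a carboxylic acid group (-C(=O)OH) but the -OH oxygen has H1; the =O is OX1, not OX2.
(D) contains a methoxy ether (-OCH3), which satisfies every atom and bond constraint.
So the answer is (D).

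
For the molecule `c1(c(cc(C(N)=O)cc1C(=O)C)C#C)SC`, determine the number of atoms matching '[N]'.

1

The query [N] means: uppercase N matches aliphatic (non-aromatic) nitrogen only.
Check the 16 heavy atoms by environment: 6× c (aromatic) → no; 6× C → no; 2× O → no; 1× N → match; 1× S → no.
That gives 1 matching atom.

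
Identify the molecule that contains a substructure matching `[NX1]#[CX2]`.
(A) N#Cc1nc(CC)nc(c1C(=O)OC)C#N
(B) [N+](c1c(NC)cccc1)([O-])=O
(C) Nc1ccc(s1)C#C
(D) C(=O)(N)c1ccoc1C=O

[NX1]#[CX2] describes a nitrogen triple-bonded to a two-connected carbon (a nitrile).
(A) contains a nitrile (-C#N), which satisfies every atom and bond constraint.
(B) has a nitro group (-[N+](=O)[O-]) but there is no C#N triple bond.
(C) has a primary amino group (-NH2) but the nitrogen is NX3 (three connections), not NX1 triple-bonded.
(D) has a primary amide (-C(=O)NH2) but the nitrogen is NX3, not NX1.
So the answer is (A).

A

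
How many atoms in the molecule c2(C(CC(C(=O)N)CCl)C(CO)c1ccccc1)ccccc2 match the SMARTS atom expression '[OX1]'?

1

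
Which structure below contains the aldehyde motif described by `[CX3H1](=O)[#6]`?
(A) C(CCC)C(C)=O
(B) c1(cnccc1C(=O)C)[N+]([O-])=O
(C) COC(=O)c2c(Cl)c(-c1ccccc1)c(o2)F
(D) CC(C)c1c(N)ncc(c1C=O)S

D

[CX3H1](=O)[#6] describes an sp2 carbon with one H, double-bonded to O and single-bonded to carbon (an aldehyde).
(A) has an acetyl/ketone group (-C(=O)CH3) but the carbonyl carbon has H0 (two carbon neighbours), not H1.
(B) has an acetyl/ketone group (-C(=O)CH3) but the carbonyl carbon has H0 (two carbon neighbours), not H1.
(C) has a methyl-ester group (-C(=O)OCH3) but the carbonyl carbon has H0, not H1.
(D) contains an aldehyde (-CHO), which satisfies every atom and bond constraint.
So the answer is (D).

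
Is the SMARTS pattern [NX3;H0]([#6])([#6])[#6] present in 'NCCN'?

The pattern [NX3;H0]([#6])([#6])[#6] describes a trivalent nitrogen with no H, bonded to three carbons — a tertiary amine.
The closest candidate here is a primary amino group (-NH2), but the nitrogen has H2, not H0 with three carbons. No other fragment satisfies the full query, so there is no match.

No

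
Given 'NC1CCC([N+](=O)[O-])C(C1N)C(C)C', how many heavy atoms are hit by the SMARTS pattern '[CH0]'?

0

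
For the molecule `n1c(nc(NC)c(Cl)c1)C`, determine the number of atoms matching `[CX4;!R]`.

2

Check the 10 heavy atoms by environment: 2× n (aromatic, X2, in 6-ring) → no; 4× c (aromatic, X3, in 6-ring) → no; 1× Cl (X1, acyclic) → no; 2× C (X4, acyclic) → match; 1× N (X3, acyclic) → no.
That gives 2 matching atoms.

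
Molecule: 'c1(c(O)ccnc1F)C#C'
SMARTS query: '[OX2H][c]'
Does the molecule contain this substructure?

The pattern [OX2H][c] describes a hydroxyl oxygen attached to an aromatic carbon — a phenol.
The molecule carries a hydroxyl group (-OH), whose atoms satisfy every constraint of the query, so the pattern matches.

Yes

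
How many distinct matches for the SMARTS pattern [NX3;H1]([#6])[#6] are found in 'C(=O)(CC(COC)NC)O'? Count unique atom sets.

[NX3;H1]([#6])[#6] is the SMARTS for a secondary amine: a trivalent nitrogen with one H, bonded to two carbons.
Exactly one fragment in the molecule meets all constraints, giving 1 match.

1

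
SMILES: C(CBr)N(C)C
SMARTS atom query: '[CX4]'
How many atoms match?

4

Check the 6 heavy atoms by environment: 4× C (X4) → match; 1× Br (X1) → no; 1× N (X3) → no.
That gives 4 matching atoms.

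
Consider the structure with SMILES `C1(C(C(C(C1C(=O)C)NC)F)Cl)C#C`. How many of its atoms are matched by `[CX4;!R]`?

2

The query [CX4;!R] means: aliphatic carbon with four total connections, not in a ring.
Check the 14 heavy atoms by environment: 5× C (X4, in 5-ring) → no; 2× C (X2, acyclic) → no; 1× F (X1, acyclic) → no; 1× C (X3, acyclic) → no; 1× O (X1, acyclic) → no; 2× C (X4, acyclic) → match; 1× N (X3, acyclic) → no; 1× Cl (X1, acyclic) → no.
That gives 2 matching atoms.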